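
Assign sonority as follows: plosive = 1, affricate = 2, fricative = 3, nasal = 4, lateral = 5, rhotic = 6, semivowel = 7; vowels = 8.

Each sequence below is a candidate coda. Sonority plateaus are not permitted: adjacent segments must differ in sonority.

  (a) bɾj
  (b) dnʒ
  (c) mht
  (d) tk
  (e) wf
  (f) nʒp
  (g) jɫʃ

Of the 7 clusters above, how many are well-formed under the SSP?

4

(a) bɾj: profile 1-6-7 — violates.
(b) dnʒ: profile 1-4-3 — violates.
(c) mht: profile 4-3-1 — obeys.
(d) tk: profile 1-1 — violates.
(e) wf: profile 7-3 — obeys.
(f) nʒp: profile 4-3-1 — obeys.
(g) jɫʃ: profile 7-5-3 — obeys.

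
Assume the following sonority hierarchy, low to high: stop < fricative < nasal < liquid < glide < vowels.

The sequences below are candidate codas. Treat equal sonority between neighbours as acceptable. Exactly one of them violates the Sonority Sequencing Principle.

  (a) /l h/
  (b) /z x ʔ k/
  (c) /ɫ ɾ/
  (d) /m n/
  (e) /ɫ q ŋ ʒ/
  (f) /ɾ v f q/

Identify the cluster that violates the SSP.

(a) /l h/: profile 4-2 — obeys.
(b) /z x ʔ k/: profile 2-2-1-1 — obeys.
(c) /ɫ ɾ/: profile 4-4 — obeys.
(d) /m n/: profile 3-3 — obeys.
(e) /ɫ q ŋ ʒ/: profile 4-1-3-2 — violates.
(f) /ɾ v f q/: profile 4-2-2-1 — obeys.

e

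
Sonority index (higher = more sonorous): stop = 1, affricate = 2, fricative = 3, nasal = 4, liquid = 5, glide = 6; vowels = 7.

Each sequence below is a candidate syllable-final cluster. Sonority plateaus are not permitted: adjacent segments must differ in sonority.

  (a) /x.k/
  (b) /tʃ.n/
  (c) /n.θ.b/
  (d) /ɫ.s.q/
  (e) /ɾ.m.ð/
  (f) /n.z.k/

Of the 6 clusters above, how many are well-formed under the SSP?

5

(a) 3-1 → obeys
(b) 2-4 → violates
(c) 4-3-1 → obeys
(d) 5-3-1 → obeys
(e) 5-4-3 → obeys
(f) 4-3-1 → obeys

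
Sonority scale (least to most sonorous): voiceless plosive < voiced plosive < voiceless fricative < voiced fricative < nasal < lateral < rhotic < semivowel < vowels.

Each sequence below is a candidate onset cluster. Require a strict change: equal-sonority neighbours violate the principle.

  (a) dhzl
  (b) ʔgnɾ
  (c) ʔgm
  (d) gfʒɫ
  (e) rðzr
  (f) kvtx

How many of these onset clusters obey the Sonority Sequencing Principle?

4

(a) dhzl: profile 2-3-4-6 — obeys.
(b) ʔgnɾ: profile 1-2-5-7 — obeys.
(c) ʔgm: profile 1-2-5 — obeys.
(d) gfʒɫ: profile 2-3-4-6 — obeys.
(e) rðzr: profile 7-4-4-7 — violates.
(f) kvtx: profile 1-4-1-3 — violates.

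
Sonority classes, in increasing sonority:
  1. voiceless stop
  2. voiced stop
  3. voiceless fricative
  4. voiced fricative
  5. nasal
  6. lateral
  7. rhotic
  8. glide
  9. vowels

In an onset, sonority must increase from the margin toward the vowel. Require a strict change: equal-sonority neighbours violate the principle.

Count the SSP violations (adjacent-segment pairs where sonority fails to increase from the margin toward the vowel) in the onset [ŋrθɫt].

/ŋ/: nasal = 5.
/r/: rhotic = 7.
/θ/: voiceless fricative = 3.
/ɫ/: lateral = 6.
/t/: voiceless stop = 1.
/ŋ/→/r/: 5→7 (rises) — ok.
/r/→/θ/: 7→3 (does not rise) — violation.
/θ/→/ɫ/: 3→6 (rises) — ok.
/ɫ/→/t/: 6→1 (does not rise) — violation.

2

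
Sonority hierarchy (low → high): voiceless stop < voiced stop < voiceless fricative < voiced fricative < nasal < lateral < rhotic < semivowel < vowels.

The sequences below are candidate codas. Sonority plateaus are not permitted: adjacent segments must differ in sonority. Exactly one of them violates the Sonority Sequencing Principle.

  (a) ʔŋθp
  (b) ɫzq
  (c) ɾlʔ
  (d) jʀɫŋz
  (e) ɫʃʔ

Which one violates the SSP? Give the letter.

a

(a) ʔŋθp: profile 1-5-3-1 — violates.
(b) ɫzq: profile 6-4-1 — obeys.
(c) ɾlʔ: profile 7-6-1 — obeys.
(d) jʀɫŋz: profile 8-7-6-5-4 — obeys.
(e) ɫʃʔ: profile 6-3-1 — obeys.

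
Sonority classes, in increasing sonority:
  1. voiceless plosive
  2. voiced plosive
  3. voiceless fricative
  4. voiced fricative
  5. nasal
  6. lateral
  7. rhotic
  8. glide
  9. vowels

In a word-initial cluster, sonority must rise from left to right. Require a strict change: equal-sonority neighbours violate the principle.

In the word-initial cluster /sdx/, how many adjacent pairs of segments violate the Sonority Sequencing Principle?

/s/ — voiceless fricative, sonority 3.
/d/ — voiced plosive, sonority 2.
/x/ — voiceless fricative, sonority 3.
/s/→/d/: 3→2 (does not rise) — violation.
/d/→/x/: 2→3 (rises) — ok.

1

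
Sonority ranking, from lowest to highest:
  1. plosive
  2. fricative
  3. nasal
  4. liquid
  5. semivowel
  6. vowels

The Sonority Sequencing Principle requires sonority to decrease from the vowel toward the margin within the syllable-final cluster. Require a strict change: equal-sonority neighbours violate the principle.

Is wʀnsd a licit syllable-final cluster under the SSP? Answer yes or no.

yes

/w/: semivowel = 5.
/ʀ/: liquid = 4.
/n/: nasal = 3.
/s/: fricative = 2.
/d/: plosive = 1.
The profile 5-4-3-2-1 strictly falls, so the syllable-final cluster satisfies the SSP.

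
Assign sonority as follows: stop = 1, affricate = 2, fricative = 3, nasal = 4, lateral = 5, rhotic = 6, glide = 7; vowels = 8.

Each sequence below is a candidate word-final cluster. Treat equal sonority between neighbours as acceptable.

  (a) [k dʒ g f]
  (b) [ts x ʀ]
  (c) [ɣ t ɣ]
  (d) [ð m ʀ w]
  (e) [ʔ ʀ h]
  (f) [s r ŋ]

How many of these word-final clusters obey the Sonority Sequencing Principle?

(a) 1-2-1-3 → violates
(b) 2-3-6 → violates
(c) 3-1-3 → violates
(d) 3-4-6-7 → violates
(e) 1-6-3 → violates
(f) 3-6-4 → violates

0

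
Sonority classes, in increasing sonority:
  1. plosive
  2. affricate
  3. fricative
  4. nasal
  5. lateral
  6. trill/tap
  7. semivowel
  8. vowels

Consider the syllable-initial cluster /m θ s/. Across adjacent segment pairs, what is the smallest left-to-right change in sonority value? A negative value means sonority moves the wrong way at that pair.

-1

/m/: nasal = 4.
/θ/: fricative = 3.
/s/: fricative = 3.
/m/→/θ/: change -1.
/θ/→/s/: change +0.
Minimum = -1.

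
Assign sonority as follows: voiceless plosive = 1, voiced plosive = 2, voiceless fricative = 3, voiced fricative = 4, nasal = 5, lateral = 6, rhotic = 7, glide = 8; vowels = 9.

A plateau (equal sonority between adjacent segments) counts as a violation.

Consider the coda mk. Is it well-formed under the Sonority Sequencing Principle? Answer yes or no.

/m/ is a nasal (sonority 5).
/k/ is a voiceless plosive (sonority 1).
The profile 5-1 strictly falls, so the coda satisfies the SSP.

yes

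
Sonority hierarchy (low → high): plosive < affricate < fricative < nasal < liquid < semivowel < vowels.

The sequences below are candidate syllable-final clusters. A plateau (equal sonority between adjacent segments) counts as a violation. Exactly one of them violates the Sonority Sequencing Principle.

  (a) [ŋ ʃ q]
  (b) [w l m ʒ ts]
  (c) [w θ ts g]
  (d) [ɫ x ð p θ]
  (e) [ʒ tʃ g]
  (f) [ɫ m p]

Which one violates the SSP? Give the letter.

(a) 4-3-1 → obeys
(b) 6-5-4-3-2 → obeys
(c) 6-3-2-1 → obeys
(d) 5-3-3-1-3 → violates
(e) 3-2-1 → obeys
(f) 5-4-1 → obeys

d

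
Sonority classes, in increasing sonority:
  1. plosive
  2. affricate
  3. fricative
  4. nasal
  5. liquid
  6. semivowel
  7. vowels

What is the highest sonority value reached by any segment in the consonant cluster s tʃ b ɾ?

5

/s/ — fricative, sonority 3.
/tʃ/ — affricate, sonority 2.
/b/ — plosive, sonority 1.
/ɾ/ — liquid, sonority 5.
The maximum is 5.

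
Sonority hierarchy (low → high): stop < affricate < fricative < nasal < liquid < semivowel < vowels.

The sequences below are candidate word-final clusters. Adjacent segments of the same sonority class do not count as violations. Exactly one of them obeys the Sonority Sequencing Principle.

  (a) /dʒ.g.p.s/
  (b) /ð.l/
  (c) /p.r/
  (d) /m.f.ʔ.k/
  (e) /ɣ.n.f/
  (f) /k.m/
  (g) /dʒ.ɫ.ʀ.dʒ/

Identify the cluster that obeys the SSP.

(a) 2-1-1-3 → violates
(b) 3-5 → violates
(c) 1-5 → violates
(d) 4-3-1-1 → obeys
(e) 3-4-3 → violates
(f) 1-4 → violates
(g) 2-5-5-2 → violates

d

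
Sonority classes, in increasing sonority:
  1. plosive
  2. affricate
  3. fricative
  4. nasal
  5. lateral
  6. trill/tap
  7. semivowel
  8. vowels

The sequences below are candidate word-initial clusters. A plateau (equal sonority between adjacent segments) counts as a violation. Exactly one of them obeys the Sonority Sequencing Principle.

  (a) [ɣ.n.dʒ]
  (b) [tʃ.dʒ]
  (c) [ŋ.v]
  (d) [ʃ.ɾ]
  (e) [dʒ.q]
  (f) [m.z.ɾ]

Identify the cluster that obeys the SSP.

(a) sonority 3-4-2: ill-formed.
(b) sonority 2-2: ill-formed.
(c) sonority 4-3: ill-formed.
(d) sonority 3-6: well-formed.
(e) sonority 2-1: ill-formed.
(f) sonority 4-3-6: ill-formed.

d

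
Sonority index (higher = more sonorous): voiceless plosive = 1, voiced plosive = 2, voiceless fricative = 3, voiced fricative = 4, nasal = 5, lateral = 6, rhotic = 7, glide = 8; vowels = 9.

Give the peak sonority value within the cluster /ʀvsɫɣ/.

/ʀ/ — rhotic, sonority 7.
/v/ — voiced fricative, sonority 4.
/s/ — voiceless fricative, sonority 3.
/ɫ/ — lateral, sonority 6.
/ɣ/ — voiced fricative, sonority 4.
The maximum is 7.

7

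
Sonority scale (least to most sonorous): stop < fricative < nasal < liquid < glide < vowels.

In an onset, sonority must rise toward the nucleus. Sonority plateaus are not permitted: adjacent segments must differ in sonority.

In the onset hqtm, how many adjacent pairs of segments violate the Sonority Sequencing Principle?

/h/ is a fricative (sonority 2).
/q/ is a stop (sonority 1).
/t/ is a stop (sonority 1).
/m/ is a nasal (sonority 3).
/h/→/q/: 2→1 (does not rise) — violation.
/q/→/t/: 1→1 (plateau) — violation.
/t/→/m/: 1→3 (rises) — ok.

2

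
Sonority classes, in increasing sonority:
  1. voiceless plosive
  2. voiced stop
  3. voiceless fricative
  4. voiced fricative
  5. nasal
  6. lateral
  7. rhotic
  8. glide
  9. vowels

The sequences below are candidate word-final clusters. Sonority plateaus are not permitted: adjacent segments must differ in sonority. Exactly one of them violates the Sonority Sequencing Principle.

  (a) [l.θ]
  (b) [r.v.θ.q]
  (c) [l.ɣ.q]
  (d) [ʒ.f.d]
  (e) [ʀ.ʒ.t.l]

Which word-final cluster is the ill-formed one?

(a) [l.θ]: profile 6-3 — obeys.
(b) [r.v.θ.q]: profile 7-4-3-1 — obeys.
(c) [l.ɣ.q]: profile 6-4-1 — obeys.
(d) [ʒ.f.d]: profile 4-3-2 — obeys.
(e) [ʀ.ʒ.t.l]: profile 7-4-1-6 — violates.

e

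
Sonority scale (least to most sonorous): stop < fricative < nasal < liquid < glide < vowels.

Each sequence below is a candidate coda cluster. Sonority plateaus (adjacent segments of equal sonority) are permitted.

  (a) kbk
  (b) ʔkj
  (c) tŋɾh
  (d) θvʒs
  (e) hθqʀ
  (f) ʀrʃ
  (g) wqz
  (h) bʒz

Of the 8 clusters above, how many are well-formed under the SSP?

(a) sonority 1-1-1: well-formed.
(b) sonority 1-1-5: ill-formed.
(c) sonority 1-3-4-2: ill-formed.
(d) sonority 2-2-2-2: well-formed.
(e) sonority 2-2-1-4: ill-formed.
(f) sonority 4-4-2: well-formed.
(g) sonority 5-1-2: ill-formed.
(h) sonority 1-2-2: ill-formed.

3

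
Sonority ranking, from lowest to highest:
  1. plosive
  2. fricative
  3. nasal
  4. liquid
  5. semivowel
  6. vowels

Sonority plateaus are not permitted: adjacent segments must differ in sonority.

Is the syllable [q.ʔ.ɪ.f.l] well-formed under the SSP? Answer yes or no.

no

Onset: /q/ is a plosive (sonority 1), /ʔ/ is a plosive (sonority 1); then the nucleus /ɪ/ (sonority 6).
Onset profile 1-1-6 — does not strictly rise throughout.
Coda: /f/ is a fricative (sonority 2), /l/ is a liquid (sonority 4).
Coda profile 6-2-4 — does not strictly fall throughout.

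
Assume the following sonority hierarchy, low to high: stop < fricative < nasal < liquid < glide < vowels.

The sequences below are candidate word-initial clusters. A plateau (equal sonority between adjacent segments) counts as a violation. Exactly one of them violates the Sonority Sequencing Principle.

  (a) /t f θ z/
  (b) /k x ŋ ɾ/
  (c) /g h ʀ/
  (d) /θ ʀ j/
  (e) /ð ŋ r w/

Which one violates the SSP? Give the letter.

(a) /t f θ z/: profile 1-2-2-2 — violates.
(b) /k x ŋ ɾ/: profile 1-2-3-4 — obeys.
(c) /g h ʀ/: profile 1-2-4 — obeys.
(d) /θ ʀ j/: profile 2-4-5 — obeys.
(e) /ð ŋ r w/: profile 2-3-4-5 — obeys.

a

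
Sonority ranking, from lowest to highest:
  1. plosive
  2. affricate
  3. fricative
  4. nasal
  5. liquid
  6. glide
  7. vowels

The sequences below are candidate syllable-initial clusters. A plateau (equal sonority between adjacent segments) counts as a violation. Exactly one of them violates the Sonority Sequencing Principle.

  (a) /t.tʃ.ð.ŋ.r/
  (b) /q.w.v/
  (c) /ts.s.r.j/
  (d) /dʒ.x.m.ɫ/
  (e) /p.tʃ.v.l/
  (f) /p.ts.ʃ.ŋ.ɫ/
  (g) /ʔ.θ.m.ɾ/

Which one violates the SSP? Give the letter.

b

(a) sonority 1-2-3-4-5: well-formed.
(b) sonority 1-6-3: ill-formed.
(c) sonority 2-3-5-6: well-formed.
(d) sonority 2-3-4-5: well-formed.
(e) sonority 1-2-3-5: well-formed.
(f) sonority 1-2-3-4-5: well-formed.
(g) sonority 1-3-4-5: well-formed.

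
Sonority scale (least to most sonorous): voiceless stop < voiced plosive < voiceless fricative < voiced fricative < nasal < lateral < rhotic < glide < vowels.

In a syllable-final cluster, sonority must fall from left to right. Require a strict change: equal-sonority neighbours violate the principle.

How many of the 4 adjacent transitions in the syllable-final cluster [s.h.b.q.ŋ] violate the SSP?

2

/s/ — voiceless fricative, sonority 3.
/h/ — voiceless fricative, sonority 3.
/b/ — voiced plosive, sonority 2.
/q/ — voiceless stop, sonority 1.
/ŋ/ — nasal, sonority 5.
/s/→/h/: 3→3 (plateau) — violation.
/h/→/b/: 3→2 (falls) — ok.
/b/→/q/: 2→1 (falls) — ok.
/q/→/ŋ/: 1→5 (does not fall) — violation.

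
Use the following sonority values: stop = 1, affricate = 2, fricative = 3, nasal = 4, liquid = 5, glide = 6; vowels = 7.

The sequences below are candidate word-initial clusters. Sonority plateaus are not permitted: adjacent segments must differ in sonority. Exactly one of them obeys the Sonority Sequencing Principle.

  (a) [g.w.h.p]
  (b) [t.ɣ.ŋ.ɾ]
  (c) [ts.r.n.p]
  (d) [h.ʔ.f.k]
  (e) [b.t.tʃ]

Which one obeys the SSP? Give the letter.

(a) [g.w.h.p]: profile 1-6-3-1 — violates.
(b) [t.ɣ.ŋ.ɾ]: profile 1-3-4-5 — obeys.
(c) [ts.r.n.p]: profile 2-5-4-1 — violates.
(d) [h.ʔ.f.k]: profile 3-1-3-1 — violates.
(e) [b.t.tʃ]: profile 1-1-2 — violates.

b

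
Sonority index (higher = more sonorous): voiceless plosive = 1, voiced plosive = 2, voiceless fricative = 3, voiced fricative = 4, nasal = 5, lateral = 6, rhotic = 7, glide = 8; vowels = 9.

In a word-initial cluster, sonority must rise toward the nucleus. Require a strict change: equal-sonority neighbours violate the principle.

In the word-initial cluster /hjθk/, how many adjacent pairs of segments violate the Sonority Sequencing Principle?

2

/h/ is a voiceless fricative (sonority 3).
/j/ is a glide (sonority 8).
/θ/ is a voiceless fricative (sonority 3).
/k/ is a voiceless plosive (sonority 1).
/h/→/j/: 3→8 (rises) — ok.
/j/→/θ/: 8→3 (does not rise) — violation.
/θ/→/k/: 3→1 (does not rise) — violation.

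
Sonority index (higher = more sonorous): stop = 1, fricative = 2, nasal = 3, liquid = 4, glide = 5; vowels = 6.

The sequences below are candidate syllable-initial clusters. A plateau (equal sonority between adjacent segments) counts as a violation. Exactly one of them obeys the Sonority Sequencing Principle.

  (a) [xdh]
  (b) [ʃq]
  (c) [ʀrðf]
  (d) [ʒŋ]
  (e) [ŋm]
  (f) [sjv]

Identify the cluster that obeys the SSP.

(a) [xdh]: profile 2-1-2 — violates.
(b) [ʃq]: profile 2-1 — violates.
(c) [ʀrðf]: profile 4-4-2-2 — violates.
(d) [ʒŋ]: profile 2-3 — obeys.
(e) [ŋm]: profile 3-3 — violates.
(f) [sjv]: profile 2-5-2 — violates.

d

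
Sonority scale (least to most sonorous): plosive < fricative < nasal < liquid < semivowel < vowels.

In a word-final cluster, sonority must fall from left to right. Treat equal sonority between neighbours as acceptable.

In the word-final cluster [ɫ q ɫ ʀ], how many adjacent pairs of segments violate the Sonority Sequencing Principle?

/ɫ/: liquid = 4.
/q/: plosive = 1.
/ɫ/: liquid = 4.
/ʀ/: liquid = 4.
/ɫ/→/q/: 4→1 (falls) — ok.
/q/→/ɫ/: 1→4 (does not fall) — violation.
/ɫ/→/ʀ/: 4→4 (plateau, allowed) — ok.

1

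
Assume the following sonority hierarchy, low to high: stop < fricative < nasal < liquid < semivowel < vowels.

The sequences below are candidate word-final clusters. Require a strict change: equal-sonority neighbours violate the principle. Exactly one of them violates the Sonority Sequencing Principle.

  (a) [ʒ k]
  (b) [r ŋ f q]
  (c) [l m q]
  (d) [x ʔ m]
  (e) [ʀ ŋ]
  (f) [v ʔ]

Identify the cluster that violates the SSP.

d

(a) sonority 2-1: well-formed.
(b) sonority 4-3-2-1: well-formed.
(c) sonority 4-3-1: well-formed.
(d) sonority 2-1-3: ill-formed.
(e) sonority 4-3: well-formed.
(f) sonority 2-1: well-formed.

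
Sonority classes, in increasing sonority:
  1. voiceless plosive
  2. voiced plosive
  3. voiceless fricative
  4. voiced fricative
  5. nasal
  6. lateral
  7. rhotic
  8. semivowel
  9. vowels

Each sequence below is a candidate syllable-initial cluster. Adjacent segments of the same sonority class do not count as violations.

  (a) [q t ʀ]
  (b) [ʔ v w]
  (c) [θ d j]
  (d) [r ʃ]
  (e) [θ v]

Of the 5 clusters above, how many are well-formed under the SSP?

3

(a) sonority 1-1-7: well-formed.
(b) sonority 1-4-8: well-formed.
(c) sonority 3-2-8: ill-formed.
(d) sonority 7-3: ill-formed.
(e) sonority 3-4: well-formed.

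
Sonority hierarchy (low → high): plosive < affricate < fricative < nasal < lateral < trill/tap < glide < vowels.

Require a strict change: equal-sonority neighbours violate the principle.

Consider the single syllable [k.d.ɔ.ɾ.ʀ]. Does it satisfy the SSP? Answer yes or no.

Onset: /k/ is a plosive (sonority 1), /d/ is a plosive (sonority 1); then the nucleus /ɔ/ (sonority 8).
Onset profile 1-1-8 — does not strictly rise throughout.
Coda: /ɾ/ is a trill/tap (sonority 6), /ʀ/ is a trill/tap (sonority 6).
Coda profile 8-6-6 — does not strictly fall throughout.

no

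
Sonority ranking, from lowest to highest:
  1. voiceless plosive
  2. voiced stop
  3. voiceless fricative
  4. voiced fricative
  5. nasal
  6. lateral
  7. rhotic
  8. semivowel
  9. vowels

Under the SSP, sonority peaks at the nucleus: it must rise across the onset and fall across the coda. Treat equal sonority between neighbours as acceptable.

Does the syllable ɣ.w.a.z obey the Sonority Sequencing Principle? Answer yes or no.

yes

Onset: /ɣ/ is a voiced fricative (sonority 4), /w/ is a semivowel (sonority 8); then the nucleus /a/ (sonority 9).
Onset profile 4-8-9 — rises to the nucleus.
Coda: /z/ is a voiced fricative (sonority 4).
Coda profile 9-4 — falls from the nucleus.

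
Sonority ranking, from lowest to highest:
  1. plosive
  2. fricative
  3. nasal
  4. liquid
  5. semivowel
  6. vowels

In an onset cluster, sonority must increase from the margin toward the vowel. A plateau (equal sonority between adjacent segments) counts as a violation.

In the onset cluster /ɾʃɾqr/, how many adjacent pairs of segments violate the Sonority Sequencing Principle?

2

/ɾ/: liquid = 4.
/ʃ/: fricative = 2.
/ɾ/: liquid = 4.
/q/: plosive = 1.
/r/: liquid = 4.
/ɾ/→/ʃ/: 4→2 (does not rise) — violation.
/ʃ/→/ɾ/: 2→4 (rises) — ok.
/ɾ/→/q/: 4→1 (does not rise) — violation.
/q/→/r/: 1→4 (rises) — ok.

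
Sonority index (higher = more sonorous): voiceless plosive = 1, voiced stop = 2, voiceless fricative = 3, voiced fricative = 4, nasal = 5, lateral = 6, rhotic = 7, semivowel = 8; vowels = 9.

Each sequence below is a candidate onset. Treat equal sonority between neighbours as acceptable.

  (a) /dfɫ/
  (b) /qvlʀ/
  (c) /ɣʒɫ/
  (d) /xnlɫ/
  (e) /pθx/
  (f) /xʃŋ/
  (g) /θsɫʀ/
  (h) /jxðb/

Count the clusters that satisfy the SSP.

(a) /dfɫ/: profile 2-3-6 — obeys.
(b) /qvlʀ/: profile 1-4-6-7 — obeys.
(c) /ɣʒɫ/: profile 4-4-6 — obeys.
(d) /xnlɫ/: profile 3-5-6-6 — obeys.
(e) /pθx/: profile 1-3-3 — obeys.
(f) /xʃŋ/: profile 3-3-5 — obeys.
(g) /θsɫʀ/: profile 3-3-6-7 — obeys.
(h) /jxðb/: profile 8-3-4-2 — violates.

7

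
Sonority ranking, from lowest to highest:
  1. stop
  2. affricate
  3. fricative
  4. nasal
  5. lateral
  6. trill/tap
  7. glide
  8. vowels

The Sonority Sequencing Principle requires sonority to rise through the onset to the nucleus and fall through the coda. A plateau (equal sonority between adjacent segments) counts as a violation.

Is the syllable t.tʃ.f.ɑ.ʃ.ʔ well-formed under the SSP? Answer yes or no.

Onset: /t/ is a stop (sonority 1), /tʃ/ is an affricate (sonority 2), /f/ is a fricative (sonority 3); then the nucleus /ɑ/ (sonority 8).
Onset profile 1-2-3-8 — rises to the nucleus.
Coda: /ʃ/ is a fricative (sonority 3), /ʔ/ is a stop (sonority 1).
Coda profile 8-3-1 — falls from the nucleus.

yes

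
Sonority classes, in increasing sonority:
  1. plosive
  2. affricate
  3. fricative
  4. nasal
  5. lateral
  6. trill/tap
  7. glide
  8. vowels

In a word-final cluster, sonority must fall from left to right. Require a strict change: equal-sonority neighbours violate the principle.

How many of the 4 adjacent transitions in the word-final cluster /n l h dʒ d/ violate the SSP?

1

/n/ is a nasal (sonority 4).
/l/ is a lateral (sonority 5).
/h/ is a fricative (sonority 3).
/dʒ/ is an affricate (sonority 2).
/d/ is a plosive (sonority 1).
/n/→/l/: 4→5 (does not fall) — violation.
/l/→/h/: 5→3 (falls) — ok.
/h/→/dʒ/: 3→2 (falls) — ok.
/dʒ/→/d/: 2→1 (falls) — ok.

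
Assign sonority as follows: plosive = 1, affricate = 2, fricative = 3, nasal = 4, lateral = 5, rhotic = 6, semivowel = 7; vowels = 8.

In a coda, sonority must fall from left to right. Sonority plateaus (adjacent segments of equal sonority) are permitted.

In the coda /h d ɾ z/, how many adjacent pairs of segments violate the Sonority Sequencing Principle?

/h/: fricative = 3.
/d/: plosive = 1.
/ɾ/: rhotic = 6.
/z/: fricative = 3.
/h/→/d/: 3→1 (falls) — ok.
/d/→/ɾ/: 1→6 (does not fall) — violation.
/ɾ/→/z/: 6→3 (falls) — ok.

1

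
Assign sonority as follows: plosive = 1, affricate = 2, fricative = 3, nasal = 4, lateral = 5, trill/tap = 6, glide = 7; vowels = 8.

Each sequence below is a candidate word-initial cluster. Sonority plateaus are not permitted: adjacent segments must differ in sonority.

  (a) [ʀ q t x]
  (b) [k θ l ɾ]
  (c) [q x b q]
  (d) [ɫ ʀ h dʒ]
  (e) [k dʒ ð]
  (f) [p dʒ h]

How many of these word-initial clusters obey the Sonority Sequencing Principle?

(a) sonority 6-1-1-3: ill-formed.
(b) sonority 1-3-5-6: well-formed.
(c) sonority 1-3-1-1: ill-formed.
(d) sonority 5-6-3-2: ill-formed.
(e) sonority 1-2-3: well-formed.
(f) sonority 1-2-3: well-formed.

3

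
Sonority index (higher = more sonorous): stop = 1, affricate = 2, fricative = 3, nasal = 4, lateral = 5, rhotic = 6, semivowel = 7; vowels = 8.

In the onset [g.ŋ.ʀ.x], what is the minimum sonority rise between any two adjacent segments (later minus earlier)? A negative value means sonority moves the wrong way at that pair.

-3

/g/ is a stop (sonority 1).
/ŋ/ is a nasal (sonority 4).
/ʀ/ is a rhotic (sonority 6).
/x/ is a fricative (sonority 3).
/g/→/ŋ/: change +3.
/ŋ/→/ʀ/: change +2.
/ʀ/→/x/: change -3.
Minimum = -3.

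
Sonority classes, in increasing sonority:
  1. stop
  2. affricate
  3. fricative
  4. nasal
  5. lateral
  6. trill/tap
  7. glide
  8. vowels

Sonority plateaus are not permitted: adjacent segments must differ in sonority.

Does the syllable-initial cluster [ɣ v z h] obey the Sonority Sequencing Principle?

/ɣ/: fricative = 3.
/v/: fricative = 3.
/z/: fricative = 3.
/h/: fricative = 3.
The profile is 3-3-3-3. Between /ɣ/ (3) and /v/ (3) sonority does not rise, so the cluster violates the SSP.

no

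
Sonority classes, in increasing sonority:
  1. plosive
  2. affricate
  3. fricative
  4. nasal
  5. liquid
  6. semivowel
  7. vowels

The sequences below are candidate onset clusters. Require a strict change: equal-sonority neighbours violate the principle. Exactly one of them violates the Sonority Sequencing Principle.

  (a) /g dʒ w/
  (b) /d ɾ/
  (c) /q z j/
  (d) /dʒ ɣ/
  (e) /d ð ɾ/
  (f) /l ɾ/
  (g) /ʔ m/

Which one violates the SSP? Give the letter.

(a) /g dʒ w/: profile 1-2-6 — obeys.
(b) /d ɾ/: profile 1-5 — obeys.
(c) /q z j/: profile 1-3-6 — obeys.
(d) /dʒ ɣ/: profile 2-3 — obeys.
(e) /d ð ɾ/: profile 1-3-5 — obeys.
(f) /l ɾ/: profile 5-5 — violates.
(g) /ʔ m/: profile 1-4 — obeys.

f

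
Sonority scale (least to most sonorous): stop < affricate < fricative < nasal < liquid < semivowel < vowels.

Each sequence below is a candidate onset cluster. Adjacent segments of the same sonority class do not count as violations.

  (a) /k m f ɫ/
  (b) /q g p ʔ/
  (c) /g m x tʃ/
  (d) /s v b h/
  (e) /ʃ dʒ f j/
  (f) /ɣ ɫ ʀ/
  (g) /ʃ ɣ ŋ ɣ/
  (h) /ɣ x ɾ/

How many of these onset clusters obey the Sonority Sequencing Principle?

3

(a) 1-4-3-5 → violates
(b) 1-1-1-1 → obeys
(c) 1-4-3-2 → violates
(d) 3-3-1-3 → violates
(e) 3-2-3-6 → violates
(f) 3-5-5 → obeys
(g) 3-3-4-3 → violates
(h) 3-3-5 → obeys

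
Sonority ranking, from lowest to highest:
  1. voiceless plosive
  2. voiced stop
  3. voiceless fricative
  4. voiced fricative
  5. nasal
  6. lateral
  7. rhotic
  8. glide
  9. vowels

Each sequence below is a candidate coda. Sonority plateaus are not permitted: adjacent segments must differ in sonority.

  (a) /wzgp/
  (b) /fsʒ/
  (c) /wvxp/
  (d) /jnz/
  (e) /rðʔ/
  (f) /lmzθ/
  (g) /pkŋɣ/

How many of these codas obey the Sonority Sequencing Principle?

5

(a) 8-4-2-1 → obeys
(b) 3-3-4 → violates
(c) 8-4-3-1 → obeys
(d) 8-5-4 → obeys
(e) 7-4-1 → obeys
(f) 6-5-4-3 → obeys
(g) 1-1-5-4 → violates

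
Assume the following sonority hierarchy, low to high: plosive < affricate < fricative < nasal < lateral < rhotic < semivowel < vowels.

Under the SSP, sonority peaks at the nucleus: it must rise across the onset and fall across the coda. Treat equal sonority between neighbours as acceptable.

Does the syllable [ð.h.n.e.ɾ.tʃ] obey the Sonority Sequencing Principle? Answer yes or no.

yes

Onset: /ð/ is a fricative (sonority 3), /h/ is a fricative (sonority 3), /n/ is a nasal (sonority 4); then the nucleus /e/ (sonority 8).
Onset profile 3-3-4-8 — rises to the nucleus.
Coda: /ɾ/ is a rhotic (sonority 6), /tʃ/ is an affricate (sonority 2).
Coda profile 8-6-2 — falls from the nucleus.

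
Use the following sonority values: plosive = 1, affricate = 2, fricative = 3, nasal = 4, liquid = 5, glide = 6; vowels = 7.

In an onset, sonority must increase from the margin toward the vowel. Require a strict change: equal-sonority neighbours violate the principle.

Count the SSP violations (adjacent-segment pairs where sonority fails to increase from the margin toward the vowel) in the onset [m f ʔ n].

/m/ is a nasal (sonority 4).
/f/ is a fricative (sonority 3).
/ʔ/ is a plosive (sonority 1).
/n/ is a nasal (sonority 4).
/m/→/f/: 4→3 (does not rise) — violation.
/f/→/ʔ/: 3→1 (does not rise) — violation.
/ʔ/→/n/: 1→4 (rises) — ok.

2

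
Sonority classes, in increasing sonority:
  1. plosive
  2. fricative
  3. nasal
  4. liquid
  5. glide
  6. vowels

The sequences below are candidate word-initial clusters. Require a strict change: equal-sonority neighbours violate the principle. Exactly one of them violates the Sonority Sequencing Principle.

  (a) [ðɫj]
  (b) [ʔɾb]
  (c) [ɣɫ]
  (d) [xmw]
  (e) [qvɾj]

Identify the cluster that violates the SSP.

b

(a) 2-4-5 → obeys
(b) 1-4-1 → violates
(c) 2-4 → obeys
(d) 2-3-5 → obeys
(e) 1-2-4-5 → obeys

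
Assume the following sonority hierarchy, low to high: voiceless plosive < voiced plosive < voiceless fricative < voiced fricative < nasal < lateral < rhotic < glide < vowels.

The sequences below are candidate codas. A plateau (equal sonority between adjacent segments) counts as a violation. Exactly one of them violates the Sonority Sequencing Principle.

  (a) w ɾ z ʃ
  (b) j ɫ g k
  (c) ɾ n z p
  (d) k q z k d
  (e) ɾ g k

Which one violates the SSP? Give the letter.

d

(a) sonority 8-7-4-3: well-formed.
(b) sonority 8-6-2-1: well-formed.
(c) sonority 7-5-4-1: well-formed.
(d) sonority 1-1-4-1-2: ill-formed.
(e) sonority 7-2-1: well-formed.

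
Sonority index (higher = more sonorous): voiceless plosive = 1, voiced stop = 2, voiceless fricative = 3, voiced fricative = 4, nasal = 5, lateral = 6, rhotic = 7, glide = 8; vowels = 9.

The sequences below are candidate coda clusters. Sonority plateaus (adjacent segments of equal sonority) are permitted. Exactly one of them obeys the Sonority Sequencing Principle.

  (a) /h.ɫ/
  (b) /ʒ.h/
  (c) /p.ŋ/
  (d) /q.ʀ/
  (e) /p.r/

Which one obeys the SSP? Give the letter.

b

(a) /h.ɫ/: profile 3-6 — violates.
(b) /ʒ.h/: profile 4-3 — obeys.
(c) /p.ŋ/: profile 1-5 — violates.
(d) /q.ʀ/: profile 1-7 — violates.
(e) /p.r/: profile 1-7 — violates.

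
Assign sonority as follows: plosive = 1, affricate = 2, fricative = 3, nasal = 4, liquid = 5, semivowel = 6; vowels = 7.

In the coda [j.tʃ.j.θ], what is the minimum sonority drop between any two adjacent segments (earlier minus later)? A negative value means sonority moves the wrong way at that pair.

/j/ — semivowel, sonority 6.
/tʃ/ — affricate, sonority 2.
/j/ — semivowel, sonority 6.
/θ/ — fricative, sonority 3.
/j/→/tʃ/: change +4.
/tʃ/→/j/: change -4.
/j/→/θ/: change +3.
Minimum = -4.

-4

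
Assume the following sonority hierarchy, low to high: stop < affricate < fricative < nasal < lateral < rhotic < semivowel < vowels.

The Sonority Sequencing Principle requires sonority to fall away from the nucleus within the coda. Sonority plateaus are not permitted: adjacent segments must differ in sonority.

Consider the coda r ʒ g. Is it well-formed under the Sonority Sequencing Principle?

yes

/r/: rhotic = 6.
/ʒ/: fricative = 3.
/g/: stop = 1.
The profile 6-3-1 strictly falls, so the coda satisfies the SSP.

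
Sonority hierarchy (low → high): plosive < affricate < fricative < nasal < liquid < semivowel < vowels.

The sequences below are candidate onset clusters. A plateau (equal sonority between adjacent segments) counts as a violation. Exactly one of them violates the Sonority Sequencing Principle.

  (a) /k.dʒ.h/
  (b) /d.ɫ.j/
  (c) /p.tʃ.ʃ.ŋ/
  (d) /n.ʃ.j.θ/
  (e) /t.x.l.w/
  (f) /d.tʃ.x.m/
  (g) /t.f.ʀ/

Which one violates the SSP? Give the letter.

(a) 1-2-3 → obeys
(b) 1-5-6 → obeys
(c) 1-2-3-4 → obeys
(d) 4-3-6-3 → violates
(e) 1-3-5-6 → obeys
(f) 1-2-3-4 → obeys
(g) 1-3-5 → obeys

d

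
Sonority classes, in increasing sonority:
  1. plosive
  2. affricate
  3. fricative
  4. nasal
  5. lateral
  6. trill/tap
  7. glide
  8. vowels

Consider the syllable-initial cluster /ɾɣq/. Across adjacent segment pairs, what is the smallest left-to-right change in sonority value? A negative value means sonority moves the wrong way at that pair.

-3

/ɾ/: trill/tap = 6.
/ɣ/: fricative = 3.
/q/: plosive = 1.
/ɾ/→/ɣ/: change -3.
/ɣ/→/q/: change -2.
Minimum = -3.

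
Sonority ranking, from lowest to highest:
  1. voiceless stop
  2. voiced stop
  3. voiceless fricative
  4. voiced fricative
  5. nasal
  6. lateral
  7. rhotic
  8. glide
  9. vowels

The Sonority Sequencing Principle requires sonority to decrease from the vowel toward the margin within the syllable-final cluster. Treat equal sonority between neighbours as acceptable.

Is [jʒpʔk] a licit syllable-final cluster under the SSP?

/j/ — glide, sonority 8.
/ʒ/ — voiced fricative, sonority 4.
/p/ — voiceless stop, sonority 1.
/ʔ/ — voiceless stop, sonority 1.
/k/ — voiceless stop, sonority 1.
The profile 8-4-1-1-1 is non-increasing (plateaus allowed), so the syllable-final cluster satisfies the SSP.

yes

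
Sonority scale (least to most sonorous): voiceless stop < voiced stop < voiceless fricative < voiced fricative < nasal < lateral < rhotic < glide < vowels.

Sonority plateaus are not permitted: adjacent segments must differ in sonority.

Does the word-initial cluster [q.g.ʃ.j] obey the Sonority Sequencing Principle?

/q/ is a voiceless stop (sonority 1).
/g/ is a voiced stop (sonority 2).
/ʃ/ is a voiceless fricative (sonority 3).
/j/ is a glide (sonority 8).
The profile 1-2-3-8 strictly rises, so the word-initial cluster satisfies the SSP.

yes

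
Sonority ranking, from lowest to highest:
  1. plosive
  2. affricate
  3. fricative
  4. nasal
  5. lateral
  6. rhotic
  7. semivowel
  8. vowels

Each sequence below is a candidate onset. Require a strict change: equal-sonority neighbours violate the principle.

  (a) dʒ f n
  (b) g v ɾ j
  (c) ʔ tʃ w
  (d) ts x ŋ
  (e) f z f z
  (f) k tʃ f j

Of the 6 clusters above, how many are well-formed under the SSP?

5

(a) sonority 2-3-4: well-formed.
(b) sonority 1-3-6-7: well-formed.
(c) sonority 1-2-7: well-formed.
(d) sonority 2-3-4: well-formed.
(e) sonority 3-3-3-3: ill-formed.
(f) sonority 1-2-3-7: well-formed.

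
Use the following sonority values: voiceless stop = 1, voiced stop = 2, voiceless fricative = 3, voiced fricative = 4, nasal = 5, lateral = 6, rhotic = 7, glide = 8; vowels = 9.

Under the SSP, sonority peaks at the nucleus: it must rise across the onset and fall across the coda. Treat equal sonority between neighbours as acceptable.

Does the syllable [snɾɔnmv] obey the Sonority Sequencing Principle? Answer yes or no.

yes

Onset: /s/ is a voiceless fricative (sonority 3), /n/ is a nasal (sonority 5), /ɾ/ is a rhotic (sonority 7); then the nucleus /ɔ/ (sonority 9).
Onset profile 3-5-7-9 — rises to the nucleus.
Coda: /n/ is a nasal (sonority 5), /m/ is a nasal (sonority 5), /v/ is a voiced fricative (sonority 4).
Coda profile 9-5-5-4 — falls from the nucleus.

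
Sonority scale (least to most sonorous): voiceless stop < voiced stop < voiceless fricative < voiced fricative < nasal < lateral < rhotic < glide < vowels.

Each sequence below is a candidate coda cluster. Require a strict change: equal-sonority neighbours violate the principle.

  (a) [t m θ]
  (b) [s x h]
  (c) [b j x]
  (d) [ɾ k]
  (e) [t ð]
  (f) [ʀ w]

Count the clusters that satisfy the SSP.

1

(a) sonority 1-5-3: ill-formed.
(b) sonority 3-3-3: ill-formed.
(c) sonority 2-8-3: ill-formed.
(d) sonority 7-1: well-formed.
(e) sonority 1-4: ill-formed.
(f) sonority 7-8: ill-formed.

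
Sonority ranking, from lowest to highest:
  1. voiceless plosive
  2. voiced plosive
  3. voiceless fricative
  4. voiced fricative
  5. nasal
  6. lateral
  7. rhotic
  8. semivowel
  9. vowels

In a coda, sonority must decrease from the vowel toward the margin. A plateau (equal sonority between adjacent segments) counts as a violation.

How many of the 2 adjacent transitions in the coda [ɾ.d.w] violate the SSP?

1

/ɾ/ is a rhotic (sonority 7).
/d/ is a voiced plosive (sonority 2).
/w/ is a semivowel (sonority 8).
/ɾ/→/d/: 7→2 (falls) — ok.
/d/→/w/: 2→8 (does not fall) — violation.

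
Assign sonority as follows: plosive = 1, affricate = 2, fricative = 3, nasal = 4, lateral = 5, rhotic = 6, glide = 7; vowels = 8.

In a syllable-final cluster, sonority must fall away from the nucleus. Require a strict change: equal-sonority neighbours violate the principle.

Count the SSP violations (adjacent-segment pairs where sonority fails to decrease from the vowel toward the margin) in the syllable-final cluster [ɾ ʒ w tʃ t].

1

/ɾ/: rhotic = 6.
/ʒ/: fricative = 3.
/w/: glide = 7.
/tʃ/: affricate = 2.
/t/: plosive = 1.
/ɾ/→/ʒ/: 6→3 (falls) — ok.
/ʒ/→/w/: 3→7 (does not fall) — violation.
/w/→/tʃ/: 7→2 (falls) — ok.
/tʃ/→/t/: 2→1 (falls) — ok.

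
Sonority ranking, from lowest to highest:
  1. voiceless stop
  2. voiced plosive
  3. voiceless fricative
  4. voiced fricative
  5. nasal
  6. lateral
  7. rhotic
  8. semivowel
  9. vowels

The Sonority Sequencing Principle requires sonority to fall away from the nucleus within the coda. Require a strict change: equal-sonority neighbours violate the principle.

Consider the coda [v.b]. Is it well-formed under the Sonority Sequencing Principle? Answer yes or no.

yes

/v/: voiced fricative = 4.
/b/: voiced plosive = 2.
The profile 4-2 strictly falls, so the coda satisfies the SSP.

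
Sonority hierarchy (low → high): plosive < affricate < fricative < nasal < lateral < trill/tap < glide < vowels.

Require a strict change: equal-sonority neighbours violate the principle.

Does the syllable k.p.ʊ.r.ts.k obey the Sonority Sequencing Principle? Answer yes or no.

Onset: /k/ is a plosive (sonority 1), /p/ is a plosive (sonority 1); then the nucleus /ʊ/ (sonority 8).
Onset profile 1-1-8 — does not strictly rise throughout.
Coda: /r/ is a trill/tap (sonority 6), /ts/ is an affricate (sonority 2), /k/ is a plosive (sonority 1).
Coda profile 8-6-2-1 — falls from the nucleus.

no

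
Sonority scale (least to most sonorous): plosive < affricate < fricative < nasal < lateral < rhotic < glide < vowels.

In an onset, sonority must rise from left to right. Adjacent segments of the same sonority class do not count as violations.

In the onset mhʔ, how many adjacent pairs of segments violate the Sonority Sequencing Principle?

2

/m/ is a nasal (sonority 4).
/h/ is a fricative (sonority 3).
/ʔ/ is a plosive (sonority 1).
/m/→/h/: 4→3 (does not rise) — violation.
/h/→/ʔ/: 3→1 (does not rise) — violation.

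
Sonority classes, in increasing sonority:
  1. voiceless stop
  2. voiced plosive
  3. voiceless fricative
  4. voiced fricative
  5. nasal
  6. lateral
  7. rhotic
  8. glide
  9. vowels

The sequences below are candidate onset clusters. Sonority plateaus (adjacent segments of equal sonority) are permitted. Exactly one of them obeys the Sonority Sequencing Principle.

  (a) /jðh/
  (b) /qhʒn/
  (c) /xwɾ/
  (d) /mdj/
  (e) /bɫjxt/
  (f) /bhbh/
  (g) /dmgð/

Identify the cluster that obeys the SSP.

(a) 8-4-3 → violates
(b) 1-3-4-5 → obeys
(c) 3-8-7 → violates
(d) 5-2-8 → violates
(e) 2-6-8-3-1 → violates
(f) 2-3-2-3 → violates
(g) 2-5-2-4 → violates

b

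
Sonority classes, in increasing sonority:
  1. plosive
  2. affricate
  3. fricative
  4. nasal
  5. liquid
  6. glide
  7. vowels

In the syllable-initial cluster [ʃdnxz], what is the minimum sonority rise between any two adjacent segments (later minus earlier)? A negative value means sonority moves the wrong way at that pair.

/ʃ/ — fricative, sonority 3.
/d/ — plosive, sonority 1.
/n/ — nasal, sonority 4.
/x/ — fricative, sonority 3.
/z/ — fricative, sonority 3.
/ʃ/→/d/: change -2.
/d/→/n/: change +3.
/n/→/x/: change -1.
/x/→/z/: change +0.
Minimum = -2.

-2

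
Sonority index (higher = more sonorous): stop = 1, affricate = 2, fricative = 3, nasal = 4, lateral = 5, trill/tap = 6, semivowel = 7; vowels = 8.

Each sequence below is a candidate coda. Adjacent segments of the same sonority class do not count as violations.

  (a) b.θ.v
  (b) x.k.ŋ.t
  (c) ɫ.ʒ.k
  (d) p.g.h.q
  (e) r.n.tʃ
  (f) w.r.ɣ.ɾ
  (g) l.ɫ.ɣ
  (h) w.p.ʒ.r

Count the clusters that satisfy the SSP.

(a) 1-3-3 → violates
(b) 3-1-4-1 → violates
(c) 5-3-1 → obeys
(d) 1-1-3-1 → violates
(e) 6-4-2 → obeys
(f) 7-6-3-6 → violates
(g) 5-5-3 → obeys
(h) 7-1-3-6 → violates

3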